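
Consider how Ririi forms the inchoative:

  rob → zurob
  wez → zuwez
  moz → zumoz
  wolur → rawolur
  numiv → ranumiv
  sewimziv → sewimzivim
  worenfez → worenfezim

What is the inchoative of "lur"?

numiv and sewimziv both end in -v yet inflect differently (ranumiv, sewimzivim), so the final letter is not what conditions the rule; the number of vowels is.
"lur" has 1 vowel. The stems with 1 vowel (rob → zurob, wez → zuwez, moz → zumoz) add the prefix zu-.
The other patterns: stems with 2 vowels add the prefix ra-; stems with 3 vowels add -im.
So lur → zulur.

zulur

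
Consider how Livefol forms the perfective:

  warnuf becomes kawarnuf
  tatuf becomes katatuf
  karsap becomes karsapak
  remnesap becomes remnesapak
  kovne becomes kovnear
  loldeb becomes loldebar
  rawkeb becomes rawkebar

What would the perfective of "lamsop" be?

karsap and kovne both begin with k- yet inflect differently (karsapak, kovnear), so the first letter is not what conditions the rule; the final letter is.
"lamsop" ends in -p. The stems ending in -p (karsap → karsapak, remnesap → remnesapak) add -ak.
The other patterns: stems ending in -f add the prefix ka-; stems ending in -b or -e add -ar.
So lamsop → lamsopak.

lamsopak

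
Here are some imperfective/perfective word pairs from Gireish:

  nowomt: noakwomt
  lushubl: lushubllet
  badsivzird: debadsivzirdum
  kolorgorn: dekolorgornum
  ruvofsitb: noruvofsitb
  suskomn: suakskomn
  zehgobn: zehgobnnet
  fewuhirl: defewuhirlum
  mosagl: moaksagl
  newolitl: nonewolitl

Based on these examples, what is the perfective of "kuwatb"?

fewuhirl and newolitl both end in -l yet inflect differently (defewuhirlum, nonewolitl), so the final letter is not what conditions the rule; the second-to-last letter is.
"kuwatb" has second-to-last letter 't'. The stems whose second-to-last letter is 't' (ruvofsitb → noruvofsitb, newolitl → nonewolitl) add the prefix no-.
The other patterns: stems whose second-to-last letter is 'r' add de- … -um around the stem; stems whose second-to-last letter is 'b' double the final consonant and add -et; stems whose second-to-last letter is 'g' or 'm' insert -ak- after the first vowel.
So kuwatb → nokuwatb.

nokuwatb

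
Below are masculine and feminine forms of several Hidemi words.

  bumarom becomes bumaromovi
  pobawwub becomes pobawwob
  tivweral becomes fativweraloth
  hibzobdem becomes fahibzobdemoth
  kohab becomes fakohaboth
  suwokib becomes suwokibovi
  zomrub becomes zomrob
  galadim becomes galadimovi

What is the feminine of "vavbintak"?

favavbintakoth

suwokib and zomrub both end in -b yet inflect differently (suwokibovi, zomrob), so the final letter is not what conditions the rule; the last vowel is.
"vavbintak" has last vowel 'a'. The stems whose last vowel is 'a' (tivweral → fativweraloth, kohab → fakohaboth) add fa- … -oth around the stem.
The other patterns: stems whose last vowel is 'i' or 'o' add -ovi; stems whose last vowel is 'u' change the last vowel to 'o'.
So vavbintak → favavbintakoth.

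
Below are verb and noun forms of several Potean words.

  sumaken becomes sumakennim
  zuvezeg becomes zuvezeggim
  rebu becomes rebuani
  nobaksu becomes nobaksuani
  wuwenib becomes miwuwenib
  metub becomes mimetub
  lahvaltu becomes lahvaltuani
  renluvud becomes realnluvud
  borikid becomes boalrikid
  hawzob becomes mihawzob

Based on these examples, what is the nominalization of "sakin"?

sakinnim

rebu and metub both have last vowel 'u' yet inflect differently (rebuani, mimetub), so the last vowel is not what conditions the rule; the final letter is.
"sakin" ends in -n. The one such stem in the data (sumaken → sumakennim) doubles the final consonant and adds -im (as does zuvezeg), so the same rule applies.
So sakin → sakinnim.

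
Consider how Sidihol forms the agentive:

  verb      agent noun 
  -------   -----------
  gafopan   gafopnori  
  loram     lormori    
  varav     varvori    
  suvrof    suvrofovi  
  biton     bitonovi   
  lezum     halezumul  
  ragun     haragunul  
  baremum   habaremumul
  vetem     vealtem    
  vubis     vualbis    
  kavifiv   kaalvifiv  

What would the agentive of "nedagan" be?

nedagnori

"nedagan" has last vowel 'a'. The stems whose last vowel is 'a' (gafopan → gafopnori, loram → lormori, varav → varvori) delete the last vowel and add -ori.
The other patterns: stems whose last vowel is 'o' add -ovi; stems whose last vowel is 'u' add ha- … -ul around the stem; stems whose last vowel is 'e' or 'i' insert -al- after the first vowel.
So nedagan → nedagnori.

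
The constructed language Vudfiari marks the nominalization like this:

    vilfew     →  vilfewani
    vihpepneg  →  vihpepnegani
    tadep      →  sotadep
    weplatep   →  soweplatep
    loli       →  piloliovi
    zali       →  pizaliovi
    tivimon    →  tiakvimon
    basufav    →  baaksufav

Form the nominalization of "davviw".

davviwani

vilfew and tadep both have last vowel 'e' yet inflect differently (vilfewani, sotadep), so the last vowel is not what conditions the rule; the final letter is.
"davviw" ends in -w. The one such stem in the data (vilfew → vilfewani) adds -ani, so the same rule applies.
So davviw → davviwani.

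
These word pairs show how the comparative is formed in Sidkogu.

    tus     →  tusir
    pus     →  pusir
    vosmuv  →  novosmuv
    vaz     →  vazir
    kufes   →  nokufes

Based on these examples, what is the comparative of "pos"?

posir

kufes and pus both end in -s yet inflect differently (nokufes, pusir), so the final letter is not what conditions the rule; the number of vowels is.
"pos" has 1 vowel. The stems with 1 vowel (vaz → vazir, pus → pusir, tus → tusir) add -ir.
The other pattern: stems with 2 vowels add the prefix no-.
So pos → posir.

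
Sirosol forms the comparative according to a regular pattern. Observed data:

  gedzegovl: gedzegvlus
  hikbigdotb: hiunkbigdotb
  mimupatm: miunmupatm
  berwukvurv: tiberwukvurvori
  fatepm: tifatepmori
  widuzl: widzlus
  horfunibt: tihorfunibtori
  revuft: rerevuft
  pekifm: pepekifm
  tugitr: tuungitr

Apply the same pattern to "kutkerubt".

tikutkerubtori

pekifm and mimupatm both end in -m yet inflect differently (pepekifm, miunmupatm), so the final letter is not what conditions the rule; the second-to-last letter is.
"kutkerubt" has second-to-last letter 'b'. The one such stem in the data (horfunibt → tihorfunibtori) adds ti- … -ori around the stem, so the same rule applies.
So kutkerubt → tikutkerubtori.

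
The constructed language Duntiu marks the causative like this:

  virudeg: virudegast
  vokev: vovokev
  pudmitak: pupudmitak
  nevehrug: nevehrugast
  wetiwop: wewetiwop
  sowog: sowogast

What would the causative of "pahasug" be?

sowog and wetiwop both have last vowel 'o' yet inflect differently (sowogast, wewetiwop), so the last vowel is not what conditions the rule; the final letter is.
"pahasug" ends in -g. The stems ending in -g (virudeg → virudegast, nevehrug → nevehrugast, sowog → sowogast) add -ast.
The other pattern: stems ending in -k, -p or -v repeat the first consonant+vowel as a prefix.
So pahasug → pahasugast.

pahasugast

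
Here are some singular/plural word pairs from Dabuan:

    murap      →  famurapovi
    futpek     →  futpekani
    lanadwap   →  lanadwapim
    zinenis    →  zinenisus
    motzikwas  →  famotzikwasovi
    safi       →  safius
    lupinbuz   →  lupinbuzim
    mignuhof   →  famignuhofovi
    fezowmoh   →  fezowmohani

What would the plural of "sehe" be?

lanadwap and murap both end in -p yet inflect differently (lanadwapim, famurapovi), so the final letter is not what conditions the rule; the first letter is.
"sehe" begins with s-. The one such stem in the data (safi → safius) adds -us, so the same rule applies.
The other patterns: stems beginning with f- add -ani; stems beginning with l- add -im; stems beginning with m- add fa- … -ovi around the stem.
So sehe → seheus.

seheus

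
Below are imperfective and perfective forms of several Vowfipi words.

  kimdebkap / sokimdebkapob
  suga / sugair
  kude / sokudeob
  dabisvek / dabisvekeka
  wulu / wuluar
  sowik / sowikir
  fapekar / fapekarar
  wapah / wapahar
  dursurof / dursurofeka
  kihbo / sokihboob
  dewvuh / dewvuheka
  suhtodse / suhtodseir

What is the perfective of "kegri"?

kude and suhtodse both end in -e yet inflect differently (sokudeob, suhtodseir), so the final letter is not what conditions the rule; the first letter is.
"kegri" begins with k-. The stems beginning with k- (kimdebkap → sokimdebkapob, kude → sokudeob, kihbo → sokihboob) add so- … -ob around the stem.
So kegri → sokegriob.

sokegriob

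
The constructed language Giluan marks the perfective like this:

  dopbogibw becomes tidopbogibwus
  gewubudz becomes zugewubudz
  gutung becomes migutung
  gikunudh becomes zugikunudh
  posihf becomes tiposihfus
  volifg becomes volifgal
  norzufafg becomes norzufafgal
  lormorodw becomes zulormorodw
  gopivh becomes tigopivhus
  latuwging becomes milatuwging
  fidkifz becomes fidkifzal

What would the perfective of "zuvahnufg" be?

fidkifz and gewubudz both end in -z yet inflect differently (fidkifzal, zugewubudz), so the final letter is not what conditions the rule; the second-to-last letter is.
"zuvahnufg" has second-to-last letter 'f'. The stems whose second-to-last letter is 'f' (fidkifz → fidkifzal, norzufafg → norzufafgal, volifg → volifgal) add -al.
So zuvahnufg → zuvahnufgal.

zuvahnufgal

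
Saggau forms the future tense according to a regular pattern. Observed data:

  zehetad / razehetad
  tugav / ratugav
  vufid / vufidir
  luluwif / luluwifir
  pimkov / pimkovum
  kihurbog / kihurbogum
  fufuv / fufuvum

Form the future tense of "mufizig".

zehetad and vufid both end in -d yet inflect differently (razehetad, vufidir), so the final letter is not what conditions the rule; the last vowel is.
"mufizig" has last vowel 'i'. The stems whose last vowel is 'i' (vufid → vufidir, luluwif → luluwifir) add -ir.
So mufizig → mufizigir.

mufizigir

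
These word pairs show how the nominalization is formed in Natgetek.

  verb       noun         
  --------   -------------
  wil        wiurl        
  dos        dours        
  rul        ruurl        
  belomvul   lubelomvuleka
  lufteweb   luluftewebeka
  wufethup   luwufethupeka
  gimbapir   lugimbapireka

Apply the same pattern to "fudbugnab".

wil and belomvul both end in -l yet inflect differently (wiurl, lubelomvuleka), so the final letter is not what conditions the rule; the number of vowels is.
"fudbugnab" has 3 vowels. The stems with 3 vowels (belomvul → lubelomvuleka, lufteweb → luluftewebeka, wufethup → luwufethupeka) add lu- … -eka around the stem.
The other pattern: stems with 1 vowel insert -ur- after the first vowel.
So fudbugnab → lufudbugnabeka.

lufudbugnabeka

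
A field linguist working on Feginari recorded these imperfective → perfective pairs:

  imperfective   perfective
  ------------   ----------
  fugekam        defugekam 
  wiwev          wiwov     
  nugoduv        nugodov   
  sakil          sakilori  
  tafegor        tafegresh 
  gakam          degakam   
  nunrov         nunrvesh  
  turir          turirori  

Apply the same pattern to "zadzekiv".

zadzekivori

turir and tafegor both end in -r yet inflect differently (turirori, tafegresh), so the final letter is not what conditions the rule; the last vowel is.
"zadzekiv" has last vowel 'i'. The stems whose last vowel is 'i' (turir → turirori, sakil → sakilori) add -ori.
So zadzekiv → zadzekivori.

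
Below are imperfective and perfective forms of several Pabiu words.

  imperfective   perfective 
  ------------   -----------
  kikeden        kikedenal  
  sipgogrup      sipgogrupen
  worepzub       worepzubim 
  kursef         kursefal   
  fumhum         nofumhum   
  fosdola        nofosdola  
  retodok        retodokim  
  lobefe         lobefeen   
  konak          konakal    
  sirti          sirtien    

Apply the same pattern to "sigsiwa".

sigsiwaen

konak and retodok both end in -k yet inflect differently (konakal, retodokim), so the final letter is not what conditions the rule; the first letter is.
"sigsiwa" begins with s-. The stems beginning with s- (sirti → sirtien, sipgogrup → sipgogrupen) add -en.
So sigsiwa → sigsiwaen.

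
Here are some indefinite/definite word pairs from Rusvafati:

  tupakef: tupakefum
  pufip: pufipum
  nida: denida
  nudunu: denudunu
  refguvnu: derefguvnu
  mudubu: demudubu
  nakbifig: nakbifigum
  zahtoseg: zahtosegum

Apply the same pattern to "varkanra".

"varkanra" ends in -a. The one such stem in the data (nida → denida) adds the prefix de-, so the same rule applies.
So varkanra → devarkanra.

devarkanra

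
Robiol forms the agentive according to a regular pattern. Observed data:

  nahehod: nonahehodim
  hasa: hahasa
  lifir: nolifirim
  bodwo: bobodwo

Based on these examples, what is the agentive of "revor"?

nahehod and bodwo both have last vowel 'o' yet inflect differently (nonahehodim, bobodwo), so the last vowel is not what conditions the rule; whether the stem ends in a vowel or a consonant is.
"revor" ends in a consonant. The stems ending in a consonant (nahehod → nonahehodim, lifir → nolifirim) add no- … -im around the stem.
The other pattern: stems ending in a vowel repeat the first consonant+vowel as a prefix.
So revor → norevorim.

norevorim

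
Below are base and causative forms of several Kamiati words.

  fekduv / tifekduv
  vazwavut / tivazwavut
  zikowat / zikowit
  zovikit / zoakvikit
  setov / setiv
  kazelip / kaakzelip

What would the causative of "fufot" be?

fufit

vazwavut and zovikit both end in -t yet inflect differently (tivazwavut, zoakvikit), so the final letter is not what conditions the rule; the last vowel is.
"fufot" has last vowel 'o'. The one such stem in the data (setov → setiv) changes the last vowel to 'i' (as does zikowat), so the same rule applies.
So fufot → fufit.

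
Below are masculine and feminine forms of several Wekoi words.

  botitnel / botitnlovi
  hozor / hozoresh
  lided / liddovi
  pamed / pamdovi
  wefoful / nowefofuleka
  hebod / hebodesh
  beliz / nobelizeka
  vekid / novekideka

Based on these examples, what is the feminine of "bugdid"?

"bugdid" has last vowel 'i'. The stems whose last vowel is 'i' (vekid → novekideka, beliz → nobelizeka) add no- … -eka around the stem.
So bugdid → nobugdideka.

nobugdideka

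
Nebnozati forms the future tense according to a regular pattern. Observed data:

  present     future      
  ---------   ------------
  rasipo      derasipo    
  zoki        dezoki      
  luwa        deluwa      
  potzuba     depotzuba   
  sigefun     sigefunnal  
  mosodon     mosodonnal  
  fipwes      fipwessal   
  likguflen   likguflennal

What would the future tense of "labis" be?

labissal

rasipo and mosodon both have last vowel 'o' yet inflect differently (derasipo, mosodonnal), so the last vowel is not what conditions the rule; whether the stem ends in a vowel or a consonant is.
"labis" ends in a consonant. The stems ending in a consonant (sigefun → sigefunnal, mosodon → mosodonnal, fipwes → fipwessal) double the final consonant and add -al.
So labis → labissal.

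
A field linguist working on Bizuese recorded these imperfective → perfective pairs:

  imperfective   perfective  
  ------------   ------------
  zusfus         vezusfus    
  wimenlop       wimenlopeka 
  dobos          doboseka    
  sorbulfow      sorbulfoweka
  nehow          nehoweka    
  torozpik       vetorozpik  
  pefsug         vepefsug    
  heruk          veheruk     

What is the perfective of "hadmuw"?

dobos and zusfus both end in -s yet inflect differently (doboseka, vezusfus), so the final letter is not what conditions the rule; the last vowel is.
"hadmuw" has last vowel 'u'. The stems whose last vowel is 'u' (pefsug → vepefsug, heruk → veheruk, zusfus → vezusfus) add the prefix ve-.
The other pattern: stems whose last vowel is 'o' add -eka.
So hadmuw → vehadmuw.

vehadmuw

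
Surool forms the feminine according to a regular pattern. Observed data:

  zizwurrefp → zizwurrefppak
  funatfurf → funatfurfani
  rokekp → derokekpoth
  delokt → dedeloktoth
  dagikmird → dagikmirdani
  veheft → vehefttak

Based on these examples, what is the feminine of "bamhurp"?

"bamhurp" has second-to-last letter 'r'. The stems whose second-to-last letter is 'r' (dagikmird → dagikmirdani, funatfurf → funatfurfani) add -ani.
So bamhurp → bamhurpani.

bamhurpani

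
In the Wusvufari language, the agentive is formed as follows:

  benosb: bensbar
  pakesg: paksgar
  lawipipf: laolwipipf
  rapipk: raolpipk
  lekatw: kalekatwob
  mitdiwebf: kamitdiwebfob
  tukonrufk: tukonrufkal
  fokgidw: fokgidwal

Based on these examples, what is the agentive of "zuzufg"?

zuzufgal

lawipipf and mitdiwebf both end in -f yet inflect differently (laolwipipf, kamitdiwebfob), so the final letter is not what conditions the rule; the second-to-last letter is.
"zuzufg" has second-to-last letter 'f'. The one such stem in the data (tukonrufk → tukonrufkal) adds -al, so the same rule applies.
So zuzufg → zuzufgal.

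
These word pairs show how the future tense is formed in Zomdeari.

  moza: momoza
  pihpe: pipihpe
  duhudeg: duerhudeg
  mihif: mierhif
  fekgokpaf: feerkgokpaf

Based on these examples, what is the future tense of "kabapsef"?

kaerbapsef

pihpe and duhudeg both have last vowel 'e' yet inflect differently (pipihpe, duerhudeg), so the last vowel is not what conditions the rule; whether the stem ends in a vowel or a consonant is.
"kabapsef" ends in a consonant. The stems ending in a consonant (duhudeg → duerhudeg, mihif → mierhif, fekgokpaf → feerkgokpaf) insert -er- after the first vowel.
So kabapsef → kaerbapsef.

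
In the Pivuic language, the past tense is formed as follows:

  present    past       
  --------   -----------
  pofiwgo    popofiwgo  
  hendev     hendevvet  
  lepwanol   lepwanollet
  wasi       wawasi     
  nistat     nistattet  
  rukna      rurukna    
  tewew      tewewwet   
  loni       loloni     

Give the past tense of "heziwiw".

pofiwgo and lepwanol both have last vowel 'o' yet inflect differently (popofiwgo, lepwanollet), so the last vowel is not what conditions the rule; whether the stem ends in a vowel or a consonant is.
"heziwiw" ends in a consonant. The stems ending in a consonant (lepwanol → lepwanollet, hendev → hendevvet, nistat → nistattet) double the final consonant and add -et.
The other pattern: stems ending in a vowel repeat the first consonant+vowel as a prefix.
So heziwiw → heziwiwwet.

heziwiwwet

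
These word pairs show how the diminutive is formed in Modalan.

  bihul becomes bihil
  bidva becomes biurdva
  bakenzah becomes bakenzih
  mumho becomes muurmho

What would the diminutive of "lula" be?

luurla

bidva and bakenzah both have last vowel 'a' yet inflect differently (biurdva, bakenzih), so the last vowel is not what conditions the rule; whether the stem ends in a vowel or a consonant is.
"lula" ends in a vowel. The stems ending in a vowel (bidva → biurdva, mumho → muurmho) insert -ur- after the first vowel.
The other pattern: stems ending in a consonant change the last vowel to 'i'.
So lula → luurla.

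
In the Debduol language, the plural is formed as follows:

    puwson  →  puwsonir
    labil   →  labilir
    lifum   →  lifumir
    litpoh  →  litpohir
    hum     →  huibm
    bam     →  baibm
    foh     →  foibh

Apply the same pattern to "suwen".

lifum and hum both end in -m yet inflect differently (lifumir, huibm), so the final letter is not what conditions the rule; the number of vowels is.
"suwen" has 2 vowels. The stems with 2 vowels (puwson → puwsonir, labil → labilir, lifum → lifumir) add -ir.
The other pattern: stems with 1 vowel insert -ib- after the first vowel.
So suwen → suwenir.

suwenir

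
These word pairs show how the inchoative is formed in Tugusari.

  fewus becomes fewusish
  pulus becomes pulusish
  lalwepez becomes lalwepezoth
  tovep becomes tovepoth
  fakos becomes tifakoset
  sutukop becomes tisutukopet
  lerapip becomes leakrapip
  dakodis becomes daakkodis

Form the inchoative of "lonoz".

tilonozet

fewus and fakos both end in -s yet inflect differently (fewusish, tifakoset), so the final letter is not what conditions the rule; the last vowel is.
"lonoz" has last vowel 'o'. The stems whose last vowel is 'o' (fakos → tifakoset, sutukop → tisutukopet) add ti- … -et around the stem.
The other patterns: stems whose last vowel is 'u' add -ish; stems whose last vowel is 'e' add -oth; stems whose last vowel is 'i' insert -ak- after the first vowel.
So lonoz → tilonozet.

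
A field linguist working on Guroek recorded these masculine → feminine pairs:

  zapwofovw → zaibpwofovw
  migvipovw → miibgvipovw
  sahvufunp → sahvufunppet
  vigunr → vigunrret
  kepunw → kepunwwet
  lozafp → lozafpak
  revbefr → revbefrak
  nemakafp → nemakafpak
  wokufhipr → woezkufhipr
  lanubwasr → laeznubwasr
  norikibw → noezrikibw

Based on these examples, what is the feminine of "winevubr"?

zapwofovw and kepunw both end in -w yet inflect differently (zaibpwofovw, kepunwwet), so the final letter is not what conditions the rule; the second-to-last letter is.
"winevubr" has second-to-last letter 'b'. The one such stem in the data (norikibw → noezrikibw) inserts -ez- after the first vowel (as do wokufhipr, lanubwasr), so the same rule applies.
The other patterns: stems whose second-to-last letter is 'v' insert -ib- after the first vowel; stems whose second-to-last letter is 'n' double the final consonant and add -et; stems whose second-to-last letter is 'f' add -ak.
So winevubr → wieznevubr.

wieznevubr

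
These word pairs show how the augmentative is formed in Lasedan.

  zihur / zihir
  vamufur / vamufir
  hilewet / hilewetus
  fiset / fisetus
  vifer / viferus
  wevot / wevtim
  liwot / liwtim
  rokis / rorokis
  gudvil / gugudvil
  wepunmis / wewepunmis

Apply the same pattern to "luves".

luvesus

zihur and vifer both end in -r yet inflect differently (zihir, viferus), so the final letter is not what conditions the rule; the last vowel is.
"luves" has last vowel 'e'. The stems whose last vowel is 'e' (hilewet → hilewetus, fiset → fisetus, vifer → viferus) add -us.
So luves → luvesus.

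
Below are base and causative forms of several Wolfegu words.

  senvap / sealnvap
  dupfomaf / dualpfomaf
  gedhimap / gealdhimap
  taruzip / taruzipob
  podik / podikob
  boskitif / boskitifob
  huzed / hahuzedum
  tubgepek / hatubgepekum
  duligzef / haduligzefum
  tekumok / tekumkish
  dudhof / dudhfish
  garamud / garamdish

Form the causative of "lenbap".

lealnbap

"lenbap" has last vowel 'a'. The stems whose last vowel is 'a' (senvap → sealnvap, dupfomaf → dualpfomaf, gedhimap → gealdhimap) insert -al- after the first vowel.
So lenbap → lealnbap.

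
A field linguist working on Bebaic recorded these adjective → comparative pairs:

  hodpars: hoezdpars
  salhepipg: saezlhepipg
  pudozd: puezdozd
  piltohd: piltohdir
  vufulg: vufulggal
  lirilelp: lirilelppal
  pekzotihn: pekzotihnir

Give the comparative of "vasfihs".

vasfihsir

vufulg and salhepipg both end in -g yet inflect differently (vufulggal, saezlhepipg), so the final letter is not what conditions the rule; the second-to-last letter is.
"vasfihs" has second-to-last letter 'h'. The stems whose second-to-last letter is 'h' (piltohd → piltohdir, pekzotihn → pekzotihnir) add -ir.
The other patterns: stems whose second-to-last letter is 'l' double the final consonant and add -al; stems whose second-to-last letter is 'p', 'r' or 'z' insert -ez- after the first vowel.
So vasfihs → vasfihsir.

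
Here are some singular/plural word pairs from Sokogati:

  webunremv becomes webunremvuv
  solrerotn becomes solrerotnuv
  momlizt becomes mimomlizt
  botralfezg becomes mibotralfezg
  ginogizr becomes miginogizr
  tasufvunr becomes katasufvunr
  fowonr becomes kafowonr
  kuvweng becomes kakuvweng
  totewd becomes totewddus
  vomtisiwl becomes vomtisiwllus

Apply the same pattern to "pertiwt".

ginogizr and tasufvunr both end in -r yet inflect differently (miginogizr, katasufvunr), so the final letter is not what conditions the rule; the second-to-last letter is.
"pertiwt" has second-to-last letter 'w'. The stems whose second-to-last letter is 'w' (totewd → totewddus, vomtisiwl → vomtisiwllus) double the final consonant and add -us.
The other patterns: stems whose second-to-last letter is 'm' or 't' add -uv; stems whose second-to-last letter is 'z' add the prefix mi-; stems whose second-to-last letter is 'n' add the prefix ka-.
So pertiwt → pertiwttus.

pertiwttus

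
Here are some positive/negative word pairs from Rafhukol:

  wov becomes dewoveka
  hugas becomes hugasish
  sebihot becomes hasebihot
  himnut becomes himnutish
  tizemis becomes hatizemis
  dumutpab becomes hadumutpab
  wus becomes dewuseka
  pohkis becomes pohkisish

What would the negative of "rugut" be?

rugutish

wus and hugas both end in -s yet inflect differently (dewuseka, hugasish), so the final letter is not what conditions the rule; the number of vowels is.
"rugut" has 2 vowels. The stems with 2 vowels (hugas → hugasish, himnut → himnutish, pohkis → pohkisish) add -ish.
The other patterns: stems with 1 vowel add de- … -eka around the stem; stems with 3 vowels add the prefix ha-.
So rugut → rugutish.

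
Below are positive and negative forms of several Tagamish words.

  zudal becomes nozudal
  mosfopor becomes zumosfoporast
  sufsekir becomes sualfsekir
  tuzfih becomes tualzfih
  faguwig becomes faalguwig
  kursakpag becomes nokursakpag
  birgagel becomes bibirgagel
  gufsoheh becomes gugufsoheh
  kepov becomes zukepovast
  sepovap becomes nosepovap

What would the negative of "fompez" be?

fofompez

"fompez" has last vowel 'e'. The stems whose last vowel is 'e' (birgagel → bibirgagel, gufsoheh → gugufsoheh) repeat the first consonant+vowel as a prefix.
The other patterns: stems whose last vowel is 'o' add zu- … -ast around the stem; stems whose last vowel is 'a' add the prefix no-; stems whose last vowel is 'i' insert -al- after the first vowel.
So fompez → fofompez.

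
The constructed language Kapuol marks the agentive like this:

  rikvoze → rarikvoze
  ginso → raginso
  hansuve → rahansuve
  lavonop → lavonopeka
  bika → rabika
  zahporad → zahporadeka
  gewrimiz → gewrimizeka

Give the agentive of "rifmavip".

rifmavipeka

bika and zahporad both have last vowel 'a' yet inflect differently (rabika, zahporadeka), so the last vowel is not what conditions the rule; whether the stem ends in a vowel or a consonant is.
"rifmavip" ends in a consonant. The stems ending in a consonant (zahporad → zahporadeka, lavonop → lavonopeka, gewrimiz → gewrimizeka) add -eka.
So rifmavip → rifmavipeka.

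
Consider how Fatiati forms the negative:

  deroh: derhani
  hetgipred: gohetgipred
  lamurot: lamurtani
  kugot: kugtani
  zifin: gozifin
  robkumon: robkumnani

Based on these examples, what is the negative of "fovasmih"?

gofovasmih

"fovasmih" has last vowel 'i'. The one such stem in the data (zifin → gozifin) adds the prefix go-, so the same rule applies.
So fovasmih → gofovasmih.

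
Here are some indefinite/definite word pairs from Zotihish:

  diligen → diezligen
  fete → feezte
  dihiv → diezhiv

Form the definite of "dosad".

doezsad

Every pair shown (diligen → diezligen, fete → feezte, dihiv → diezhiv) follows the same rule: insert -ez- after the first vowel.
So dosad → doezsad.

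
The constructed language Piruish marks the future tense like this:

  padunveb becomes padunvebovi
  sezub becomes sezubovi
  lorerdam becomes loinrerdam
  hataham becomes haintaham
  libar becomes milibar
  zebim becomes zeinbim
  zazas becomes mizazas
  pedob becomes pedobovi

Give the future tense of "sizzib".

lorerdam and zazas both have last vowel 'a' yet inflect differently (loinrerdam, mizazas), so the last vowel is not what conditions the rule; the final letter is.
"sizzib" ends in -b. The stems ending in -b (pedob → pedobovi, padunveb → padunvebovi, sezub → sezubovi) add -ovi.
So sizzib → sizzibovi.

sizzibovi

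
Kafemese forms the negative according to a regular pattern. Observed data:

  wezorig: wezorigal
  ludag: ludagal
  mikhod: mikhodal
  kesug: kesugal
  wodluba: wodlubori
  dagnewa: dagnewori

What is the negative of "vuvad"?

"vuvad" ends in a consonant. The stems ending in a consonant (wezorig → wezorigal, ludag → ludagal, mikhod → mikhodal) add -al.
The other pattern: stems ending in a vowel drop the final letter and add -ori.
So vuvad → vuvadal.

vuvadal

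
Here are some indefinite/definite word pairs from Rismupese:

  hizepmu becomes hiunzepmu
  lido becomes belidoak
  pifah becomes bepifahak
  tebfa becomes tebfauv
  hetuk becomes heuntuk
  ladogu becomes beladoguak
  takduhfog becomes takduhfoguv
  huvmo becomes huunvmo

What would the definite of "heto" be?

huvmo and lido both end in -o yet inflect differently (huunvmo, belidoak), so the final letter is not what conditions the rule; the first letter is.
"heto" begins with h-. The stems beginning with h- (hizepmu → hiunzepmu, hetuk → heuntuk, huvmo → huunvmo) insert -un- after the first vowel.
The other patterns: stems beginning with t- add -uv; stems beginning with l- or p- add be- … -ak around the stem.
So heto → heunto.

heunto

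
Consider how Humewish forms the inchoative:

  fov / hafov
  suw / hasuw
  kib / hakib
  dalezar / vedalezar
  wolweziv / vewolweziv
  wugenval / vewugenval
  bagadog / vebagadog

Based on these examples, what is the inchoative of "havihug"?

wolweziv and fov both end in -v yet inflect differently (vewolweziv, hafov), so the final letter is not what conditions the rule; the number of vowels is.
"havihug" has 3 vowels. The stems with 3 vowels (dalezar → vedalezar, wolweziv → vewolweziv, bagadog → vebagadog) add the prefix ve-.
So havihug → vehavihug.

vehavihug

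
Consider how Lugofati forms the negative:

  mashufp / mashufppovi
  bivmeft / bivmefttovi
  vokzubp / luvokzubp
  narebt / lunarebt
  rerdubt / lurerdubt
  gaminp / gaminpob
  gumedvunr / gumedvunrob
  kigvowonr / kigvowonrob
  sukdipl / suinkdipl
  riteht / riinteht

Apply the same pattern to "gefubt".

"gefubt" has second-to-last letter 'b'. The stems whose second-to-last letter is 'b' (vokzubp → luvokzubp, narebt → lunarebt, rerdubt → lurerdubt) add the prefix lu-.
So gefubt → lugefubt.

lugefubt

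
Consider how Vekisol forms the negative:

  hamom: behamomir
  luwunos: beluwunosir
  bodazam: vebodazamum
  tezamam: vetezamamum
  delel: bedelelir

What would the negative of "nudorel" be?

benudorelir

bodazam and hamom both end in -m yet inflect differently (vebodazamum, behamomir), so the final letter is not what conditions the rule; the last vowel is.
"nudorel" has last vowel 'e'. The one such stem in the data (delel → bedelelir) adds be- … -ir around the stem, so the same rule applies.
The other pattern: stems whose last vowel is 'a' add ve- … -um around the stem.
So nudorel → benudorelir.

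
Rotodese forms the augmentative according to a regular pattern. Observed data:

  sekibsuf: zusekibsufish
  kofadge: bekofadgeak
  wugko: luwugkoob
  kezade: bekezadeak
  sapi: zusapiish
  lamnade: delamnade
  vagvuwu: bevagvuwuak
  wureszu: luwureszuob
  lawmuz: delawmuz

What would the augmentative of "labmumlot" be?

delabmumlot

"labmumlot" begins with l-. The stems beginning with l- (lawmuz → delawmuz, lamnade → delamnade) add the prefix de-.
So labmumlot → delabmumlot.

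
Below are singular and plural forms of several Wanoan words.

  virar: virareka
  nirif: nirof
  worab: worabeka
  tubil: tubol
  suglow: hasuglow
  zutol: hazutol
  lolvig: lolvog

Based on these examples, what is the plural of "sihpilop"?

hasihpilop

zutol and tubil both end in -l yet inflect differently (hazutol, tubol), so the final letter is not what conditions the rule; the last vowel is.
"sihpilop" has last vowel 'o'. The stems whose last vowel is 'o' (zutol → hazutol, suglow → hasuglow) add the prefix ha-.
The other patterns: stems whose last vowel is 'a' add -eka; stems whose last vowel is 'i' change the last vowel to 'o'.
So sihpilop → hasihpilop.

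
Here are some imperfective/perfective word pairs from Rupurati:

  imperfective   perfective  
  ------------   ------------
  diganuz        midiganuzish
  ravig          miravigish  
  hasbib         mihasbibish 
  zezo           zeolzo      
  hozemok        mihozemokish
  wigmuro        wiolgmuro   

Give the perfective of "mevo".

"mevo" ends in a vowel. The stems ending in a vowel (zezo → zeolzo, wigmuro → wiolgmuro) insert -ol- after the first vowel.
So mevo → meolvo.

meolvo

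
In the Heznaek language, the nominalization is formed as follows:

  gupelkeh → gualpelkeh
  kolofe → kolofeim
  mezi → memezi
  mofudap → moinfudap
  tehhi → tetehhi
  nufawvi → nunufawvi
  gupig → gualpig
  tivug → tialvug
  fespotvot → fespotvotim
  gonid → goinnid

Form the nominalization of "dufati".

gonid and nufawvi both have last vowel 'i' yet inflect differently (goinnid, nunufawvi), so the last vowel is not what conditions the rule; the final letter is.
"dufati" ends in -i. The stems ending in -i (nufawvi → nunufawvi, tehhi → tetehhi, mezi → memezi) repeat the first consonant+vowel as a prefix.
So dufati → dudufati.

dudufati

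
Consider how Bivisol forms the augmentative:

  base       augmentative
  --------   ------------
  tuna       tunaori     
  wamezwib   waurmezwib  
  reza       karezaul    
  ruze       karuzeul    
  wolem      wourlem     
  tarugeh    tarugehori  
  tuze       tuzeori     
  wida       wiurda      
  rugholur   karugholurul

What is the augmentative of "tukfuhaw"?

wida and reza both end in -a yet inflect differently (wiurda, karezaul), so the final letter is not what conditions the rule; the first letter is.
"tukfuhaw" begins with t-. The stems beginning with t- (tarugeh → tarugehori, tuze → tuzeori, tuna → tunaori) add -ori.
So tukfuhaw → tukfuhawori.

tukfuhawori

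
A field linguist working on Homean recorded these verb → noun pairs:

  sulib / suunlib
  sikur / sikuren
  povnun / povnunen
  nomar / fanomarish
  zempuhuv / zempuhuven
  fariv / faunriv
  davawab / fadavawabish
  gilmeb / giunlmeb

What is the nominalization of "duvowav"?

faduvowavish

sikur and nomar both end in -r yet inflect differently (sikuren, fanomarish), so the final letter is not what conditions the rule; the last vowel is.
"duvowav" has last vowel 'a'. The stems whose last vowel is 'a' (nomar → fanomarish, davawab → fadavawabish) add fa- … -ish around the stem.
So duvowav → faduvowavish.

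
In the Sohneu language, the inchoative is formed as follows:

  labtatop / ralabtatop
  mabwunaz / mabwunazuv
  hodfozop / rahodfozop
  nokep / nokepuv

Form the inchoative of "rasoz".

labtatop and nokep both end in -p yet inflect differently (ralabtatop, nokepuv), so the final letter is not what conditions the rule; the last vowel is.
"rasoz" has last vowel 'o'. The stems whose last vowel is 'o' (labtatop → ralabtatop, hodfozop → rahodfozop) add the prefix ra-.
The other pattern: stems whose last vowel is 'a' or 'e' add -uv.
So rasoz → rarasoz.

rarasoz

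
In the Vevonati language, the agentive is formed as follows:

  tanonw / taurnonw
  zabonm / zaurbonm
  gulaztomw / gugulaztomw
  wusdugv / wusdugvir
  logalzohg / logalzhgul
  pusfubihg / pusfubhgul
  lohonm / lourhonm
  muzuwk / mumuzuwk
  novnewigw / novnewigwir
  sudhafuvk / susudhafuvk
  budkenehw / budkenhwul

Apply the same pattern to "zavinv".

zaurvinv

"zavinv" has second-to-last letter 'n'. The stems whose second-to-last letter is 'n' (zabonm → zaurbonm, lohonm → lourhonm, tanonw → taurnonw) insert -ur- after the first vowel.
So zavinv → zaurvinv.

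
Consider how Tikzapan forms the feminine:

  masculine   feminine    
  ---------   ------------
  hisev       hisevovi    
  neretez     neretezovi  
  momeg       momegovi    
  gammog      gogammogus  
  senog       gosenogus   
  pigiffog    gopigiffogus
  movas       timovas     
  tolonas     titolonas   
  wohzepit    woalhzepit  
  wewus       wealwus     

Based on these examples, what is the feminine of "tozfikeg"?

"tozfikeg" has last vowel 'e'. The stems whose last vowel is 'e' (hisev → hisevovi, neretez → neretezovi, momeg → momegovi) add -ovi.
The other patterns: stems whose last vowel is 'o' add go- … -us around the stem; stems whose last vowel is 'a' add the prefix ti-; stems whose last vowel is 'i' or 'u' insert -al- after the first vowel.
So tozfikeg → tozfikegovi.

tozfikegovi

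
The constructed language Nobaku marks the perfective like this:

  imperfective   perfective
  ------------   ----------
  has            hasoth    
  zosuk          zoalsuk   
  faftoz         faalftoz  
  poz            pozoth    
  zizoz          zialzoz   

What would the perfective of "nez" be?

nezoth

poz and faftoz both end in -z yet inflect differently (pozoth, faalftoz), so the final letter is not what conditions the rule; the number of vowels is.
"nez" has 1 vowel. The stems with 1 vowel (has → hasoth, poz → pozoth) add -oth.
So nez → nezoth.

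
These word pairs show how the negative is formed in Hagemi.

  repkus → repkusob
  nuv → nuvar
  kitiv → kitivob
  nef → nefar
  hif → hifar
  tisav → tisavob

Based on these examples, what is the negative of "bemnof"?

"bemnof" has 2 vowels. The stems with 2 vowels (repkus → repkusob, tisav → tisavob, kitiv → kitivob) add -ob.
The other pattern: stems with 1 vowel add -ar.
So bemnof → bemnofob.

bemnofob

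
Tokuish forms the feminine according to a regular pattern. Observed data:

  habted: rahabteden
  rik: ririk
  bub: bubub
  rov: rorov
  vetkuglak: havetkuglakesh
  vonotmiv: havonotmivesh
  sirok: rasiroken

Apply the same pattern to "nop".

rik and sirok both end in -k yet inflect differently (ririk, rasiroken), so the final letter is not what conditions the rule; the number of vowels is.
"nop" has 1 vowel. The stems with 1 vowel (rik → ririk, bub → bubub, rov → rorov) repeat the first consonant+vowel as a prefix.
So nop → nonop.

nonop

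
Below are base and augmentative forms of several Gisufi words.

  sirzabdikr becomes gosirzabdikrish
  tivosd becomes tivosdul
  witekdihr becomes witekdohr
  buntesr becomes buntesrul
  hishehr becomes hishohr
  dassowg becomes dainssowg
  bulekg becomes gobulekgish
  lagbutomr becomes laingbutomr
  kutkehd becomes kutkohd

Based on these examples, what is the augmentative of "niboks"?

"niboks" has second-to-last letter 'k'. The stems whose second-to-last letter is 'k' (bulekg → gobulekgish, sirzabdikr → gosirzabdikrish) add go- … -ish around the stem.
So niboks → goniboksish.

goniboksish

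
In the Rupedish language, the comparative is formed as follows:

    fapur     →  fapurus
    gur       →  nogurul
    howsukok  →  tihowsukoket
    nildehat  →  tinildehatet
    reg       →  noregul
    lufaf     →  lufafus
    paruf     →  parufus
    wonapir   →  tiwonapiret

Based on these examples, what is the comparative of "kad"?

gur and fapur both end in -r yet inflect differently (nogurul, fapurus), so the final letter is not what conditions the rule; the number of vowels is.
"kad" has 1 vowel. The stems with 1 vowel (gur → nogurul, reg → noregul) add no- … -ul around the stem.
The other patterns: stems with 2 vowels add -us; stems with 3 vowels add ti- … -et around the stem.
So kad → nokadul.

nokadul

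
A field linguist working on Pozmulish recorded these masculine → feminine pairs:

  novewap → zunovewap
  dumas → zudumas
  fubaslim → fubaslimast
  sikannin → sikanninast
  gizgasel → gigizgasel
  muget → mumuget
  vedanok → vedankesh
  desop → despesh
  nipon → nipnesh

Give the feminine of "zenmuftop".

novewap and desop both end in -p yet inflect differently (zunovewap, despesh), so the final letter is not what conditions the rule; the last vowel is.
"zenmuftop" has last vowel 'o'. The stems whose last vowel is 'o' (vedanok → vedankesh, desop → despesh, nipon → nipnesh) delete the last vowel and add -esh.
So zenmuftop → zenmuftpesh.

zenmuftpesh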